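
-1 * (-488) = 488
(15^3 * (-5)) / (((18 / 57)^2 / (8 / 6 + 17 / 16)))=-25946875 / 64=-405419.92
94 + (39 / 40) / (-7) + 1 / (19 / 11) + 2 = 513059 / 5320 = 96.44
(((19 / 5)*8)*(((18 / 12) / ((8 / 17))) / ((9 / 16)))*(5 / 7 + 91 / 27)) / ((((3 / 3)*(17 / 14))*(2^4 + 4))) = 28.97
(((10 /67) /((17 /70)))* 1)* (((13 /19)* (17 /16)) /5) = 455 /5092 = 0.09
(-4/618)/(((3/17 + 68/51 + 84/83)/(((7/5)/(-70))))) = 1411/27488125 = 0.00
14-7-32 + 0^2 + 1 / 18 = -449 / 18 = -24.94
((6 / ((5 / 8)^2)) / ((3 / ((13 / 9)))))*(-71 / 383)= -118144 / 86175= -1.37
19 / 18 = 1.06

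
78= 78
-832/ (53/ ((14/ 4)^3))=-35672/ 53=-673.06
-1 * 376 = -376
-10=-10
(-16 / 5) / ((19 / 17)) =-272 / 95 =-2.86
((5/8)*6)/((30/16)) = 2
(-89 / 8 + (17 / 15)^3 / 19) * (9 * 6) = -5667821 / 9500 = -596.61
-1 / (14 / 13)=-13 / 14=-0.93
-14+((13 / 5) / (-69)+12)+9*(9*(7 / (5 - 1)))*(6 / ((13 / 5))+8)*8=52415681 / 4485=11686.89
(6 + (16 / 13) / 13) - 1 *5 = 185 / 169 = 1.09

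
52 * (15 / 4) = 195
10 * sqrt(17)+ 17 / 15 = 42.36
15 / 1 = 15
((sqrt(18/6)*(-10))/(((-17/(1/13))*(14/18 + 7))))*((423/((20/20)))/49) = 3807*sqrt(3)/75803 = 0.09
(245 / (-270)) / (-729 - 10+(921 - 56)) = -7 / 972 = -0.01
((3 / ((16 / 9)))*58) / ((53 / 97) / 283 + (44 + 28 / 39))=2.19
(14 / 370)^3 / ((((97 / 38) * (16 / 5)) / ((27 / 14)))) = 25137 / 1965336400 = 0.00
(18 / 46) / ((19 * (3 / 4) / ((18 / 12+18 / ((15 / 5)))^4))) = 151875 / 1748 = 86.89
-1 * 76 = -76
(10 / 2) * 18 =90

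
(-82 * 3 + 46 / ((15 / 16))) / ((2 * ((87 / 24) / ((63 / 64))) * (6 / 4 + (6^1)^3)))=-10339 / 84100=-0.12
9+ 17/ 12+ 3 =161/ 12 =13.42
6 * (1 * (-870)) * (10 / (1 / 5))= -261000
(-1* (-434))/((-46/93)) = -877.43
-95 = -95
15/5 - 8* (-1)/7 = 29/7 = 4.14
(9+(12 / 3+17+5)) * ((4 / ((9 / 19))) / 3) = 2660 / 27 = 98.52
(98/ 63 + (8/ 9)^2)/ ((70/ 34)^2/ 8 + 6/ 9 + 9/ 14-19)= -3074960/ 22495941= -0.14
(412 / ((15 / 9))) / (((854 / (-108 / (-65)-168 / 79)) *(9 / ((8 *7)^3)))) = -4113829888 / 1566175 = -2626.67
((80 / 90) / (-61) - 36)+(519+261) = 408448 / 549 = 743.99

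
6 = 6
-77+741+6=670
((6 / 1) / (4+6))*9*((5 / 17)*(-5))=-135 / 17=-7.94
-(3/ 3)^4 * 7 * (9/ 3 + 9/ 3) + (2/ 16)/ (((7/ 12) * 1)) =-585/ 14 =-41.79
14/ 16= 7/ 8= 0.88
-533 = -533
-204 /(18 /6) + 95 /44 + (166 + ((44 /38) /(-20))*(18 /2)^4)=-1169097 /4180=-279.69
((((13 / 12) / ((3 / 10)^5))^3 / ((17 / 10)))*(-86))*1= -29522187500000000000 / 6586148313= -4482466245.37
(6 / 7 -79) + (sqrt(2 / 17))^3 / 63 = -78.14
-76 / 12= -19 / 3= -6.33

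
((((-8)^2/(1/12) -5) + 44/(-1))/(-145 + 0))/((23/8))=-5752/3335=-1.72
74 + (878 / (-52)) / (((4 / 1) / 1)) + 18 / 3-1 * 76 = -23 / 104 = -0.22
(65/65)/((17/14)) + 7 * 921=6447.82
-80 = -80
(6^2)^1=36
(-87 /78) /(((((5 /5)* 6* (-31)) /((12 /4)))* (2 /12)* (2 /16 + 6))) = 348 /19747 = 0.02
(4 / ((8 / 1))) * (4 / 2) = 1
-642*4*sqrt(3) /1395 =-856*sqrt(3) /465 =-3.19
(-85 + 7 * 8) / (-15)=29 / 15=1.93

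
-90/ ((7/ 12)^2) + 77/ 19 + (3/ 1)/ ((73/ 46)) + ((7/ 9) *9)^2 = -14241426/ 67963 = -209.55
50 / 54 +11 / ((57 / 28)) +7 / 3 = 4444 / 513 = 8.66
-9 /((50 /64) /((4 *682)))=-785664 /25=-31426.56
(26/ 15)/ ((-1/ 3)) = -26/ 5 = -5.20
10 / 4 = 5 / 2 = 2.50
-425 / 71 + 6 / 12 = -779 / 142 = -5.49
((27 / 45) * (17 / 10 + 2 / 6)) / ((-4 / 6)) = -183 / 100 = -1.83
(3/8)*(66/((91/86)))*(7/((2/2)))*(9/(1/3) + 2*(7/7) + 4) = 140481/26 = 5403.12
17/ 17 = 1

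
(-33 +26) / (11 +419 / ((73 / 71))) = -511 / 30552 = -0.02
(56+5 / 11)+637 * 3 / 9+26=9728 / 33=294.79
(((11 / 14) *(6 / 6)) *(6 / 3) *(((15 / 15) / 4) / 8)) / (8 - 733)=-11 / 162400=-0.00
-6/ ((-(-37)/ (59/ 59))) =-6/ 37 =-0.16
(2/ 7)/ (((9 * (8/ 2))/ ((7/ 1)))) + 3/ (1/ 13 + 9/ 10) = 7147/ 2286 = 3.13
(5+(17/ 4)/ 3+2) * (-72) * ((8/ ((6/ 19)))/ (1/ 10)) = -153520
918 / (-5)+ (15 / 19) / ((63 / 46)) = -365132 / 1995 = -183.02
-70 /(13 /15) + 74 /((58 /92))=36.61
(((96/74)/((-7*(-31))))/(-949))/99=-16/251444193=-0.00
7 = 7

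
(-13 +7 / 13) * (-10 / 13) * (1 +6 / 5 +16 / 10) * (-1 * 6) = -36936 / 169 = -218.56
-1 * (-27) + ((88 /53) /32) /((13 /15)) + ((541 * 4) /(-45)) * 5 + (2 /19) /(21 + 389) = -20615396141 /96611580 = -213.38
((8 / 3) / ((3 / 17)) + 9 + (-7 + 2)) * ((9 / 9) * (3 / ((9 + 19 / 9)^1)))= 129 / 25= 5.16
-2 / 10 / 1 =-1 / 5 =-0.20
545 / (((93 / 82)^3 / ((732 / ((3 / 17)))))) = 1246455582880 / 804357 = 1549629.81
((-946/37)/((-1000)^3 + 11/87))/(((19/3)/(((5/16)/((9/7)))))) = 68585/69898285705448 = 0.00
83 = 83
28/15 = 1.87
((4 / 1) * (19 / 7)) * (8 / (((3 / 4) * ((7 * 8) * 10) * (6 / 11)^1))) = 836 / 2205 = 0.38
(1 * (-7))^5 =-16807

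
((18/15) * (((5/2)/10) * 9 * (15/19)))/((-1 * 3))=-27/38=-0.71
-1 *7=-7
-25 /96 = -0.26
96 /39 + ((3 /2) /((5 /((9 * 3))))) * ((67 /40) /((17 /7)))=711457 /88400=8.05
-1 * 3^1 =-3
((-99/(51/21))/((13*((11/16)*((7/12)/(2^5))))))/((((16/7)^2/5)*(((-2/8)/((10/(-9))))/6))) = -1411200/221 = -6385.52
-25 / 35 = -5 / 7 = -0.71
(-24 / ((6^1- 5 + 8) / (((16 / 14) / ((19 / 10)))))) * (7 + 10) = -10880 / 399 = -27.27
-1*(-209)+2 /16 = 1673 /8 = 209.12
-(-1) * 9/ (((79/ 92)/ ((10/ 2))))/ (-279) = -460/ 2449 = -0.19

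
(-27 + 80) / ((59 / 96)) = 5088 / 59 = 86.24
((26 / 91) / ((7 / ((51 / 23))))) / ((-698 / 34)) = -1734 / 393323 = -0.00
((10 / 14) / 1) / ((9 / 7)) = 5 / 9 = 0.56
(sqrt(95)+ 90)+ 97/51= sqrt(95)+ 4687/51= 101.65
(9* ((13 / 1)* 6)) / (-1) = -702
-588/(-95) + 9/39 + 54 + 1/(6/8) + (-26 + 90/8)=696593/14820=47.00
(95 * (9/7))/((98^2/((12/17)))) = 2565/285719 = 0.01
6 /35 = 0.17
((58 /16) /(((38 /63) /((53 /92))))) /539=13833 /2153536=0.01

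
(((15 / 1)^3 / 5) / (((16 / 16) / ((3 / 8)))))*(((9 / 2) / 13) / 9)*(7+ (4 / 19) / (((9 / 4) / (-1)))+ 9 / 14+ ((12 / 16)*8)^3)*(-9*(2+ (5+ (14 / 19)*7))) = -35763203025 / 150176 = -238141.93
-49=-49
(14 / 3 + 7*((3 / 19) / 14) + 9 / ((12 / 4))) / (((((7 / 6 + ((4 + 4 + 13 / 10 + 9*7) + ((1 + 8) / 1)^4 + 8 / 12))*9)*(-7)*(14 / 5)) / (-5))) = 110375 / 3335746932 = 0.00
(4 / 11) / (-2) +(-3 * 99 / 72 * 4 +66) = 1085 / 22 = 49.32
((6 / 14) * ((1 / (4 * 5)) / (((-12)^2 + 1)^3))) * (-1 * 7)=-3 / 60972500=-0.00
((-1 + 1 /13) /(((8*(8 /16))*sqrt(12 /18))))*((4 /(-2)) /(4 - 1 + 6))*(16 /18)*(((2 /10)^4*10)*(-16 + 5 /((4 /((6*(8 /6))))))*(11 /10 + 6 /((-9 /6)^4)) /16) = -617*sqrt(6) /1974375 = -0.00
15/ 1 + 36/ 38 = 303/ 19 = 15.95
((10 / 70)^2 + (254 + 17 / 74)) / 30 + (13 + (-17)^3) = -532100089 / 108780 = -4891.52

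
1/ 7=0.14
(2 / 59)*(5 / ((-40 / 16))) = -4 / 59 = -0.07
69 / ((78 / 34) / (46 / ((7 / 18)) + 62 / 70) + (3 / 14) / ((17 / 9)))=22832054 / 43909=519.99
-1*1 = -1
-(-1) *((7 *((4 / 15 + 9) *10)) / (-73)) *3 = -26.66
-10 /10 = -1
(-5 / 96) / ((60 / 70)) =-35 / 576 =-0.06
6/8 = 3/4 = 0.75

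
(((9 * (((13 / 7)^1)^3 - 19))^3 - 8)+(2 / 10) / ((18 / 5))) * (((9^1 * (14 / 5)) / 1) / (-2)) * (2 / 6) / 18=1057921985861801 / 3112992540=339840.84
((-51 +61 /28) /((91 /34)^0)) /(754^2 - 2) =-1367 /15918392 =-0.00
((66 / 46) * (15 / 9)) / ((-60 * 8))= -11 / 2208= -0.00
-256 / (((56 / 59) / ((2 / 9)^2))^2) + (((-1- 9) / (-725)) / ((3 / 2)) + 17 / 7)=81335027 / 46615905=1.74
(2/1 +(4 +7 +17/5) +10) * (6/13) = 792/65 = 12.18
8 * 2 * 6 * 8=768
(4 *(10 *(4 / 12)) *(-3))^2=1600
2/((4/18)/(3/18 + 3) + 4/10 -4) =-285/503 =-0.57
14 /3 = 4.67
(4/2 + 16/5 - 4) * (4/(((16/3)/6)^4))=7.69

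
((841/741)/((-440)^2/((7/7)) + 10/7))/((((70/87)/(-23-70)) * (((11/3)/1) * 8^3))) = -6804531/18852380518400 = -0.00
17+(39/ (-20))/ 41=13901/ 820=16.95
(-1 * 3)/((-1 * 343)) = 3/343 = 0.01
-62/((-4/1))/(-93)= -1/6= -0.17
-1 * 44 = -44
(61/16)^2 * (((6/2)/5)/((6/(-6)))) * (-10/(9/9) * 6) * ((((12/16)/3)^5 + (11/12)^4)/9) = 218218045/5308416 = 41.11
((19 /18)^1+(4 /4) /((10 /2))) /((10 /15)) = 113 /60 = 1.88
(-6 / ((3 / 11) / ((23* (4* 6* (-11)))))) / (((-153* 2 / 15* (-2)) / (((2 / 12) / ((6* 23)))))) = 3.95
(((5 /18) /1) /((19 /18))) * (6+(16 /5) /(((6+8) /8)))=274 /133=2.06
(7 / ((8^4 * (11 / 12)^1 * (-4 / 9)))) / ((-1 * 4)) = 189 / 180224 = 0.00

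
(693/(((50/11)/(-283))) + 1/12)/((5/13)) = -168269777/1500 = -112179.85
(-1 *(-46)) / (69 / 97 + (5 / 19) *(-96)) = -84778 / 45249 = -1.87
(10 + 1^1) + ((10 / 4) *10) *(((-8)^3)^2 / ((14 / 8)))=26214477 / 7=3744925.29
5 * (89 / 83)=445 / 83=5.36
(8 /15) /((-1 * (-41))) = 8 /615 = 0.01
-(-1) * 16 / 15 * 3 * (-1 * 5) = -16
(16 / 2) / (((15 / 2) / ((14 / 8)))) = 28 / 15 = 1.87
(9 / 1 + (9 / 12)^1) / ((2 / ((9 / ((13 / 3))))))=81 / 8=10.12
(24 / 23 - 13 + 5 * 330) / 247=6.63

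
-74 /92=-37 /46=-0.80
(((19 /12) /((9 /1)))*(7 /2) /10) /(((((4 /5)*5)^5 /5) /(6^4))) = 399 /1024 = 0.39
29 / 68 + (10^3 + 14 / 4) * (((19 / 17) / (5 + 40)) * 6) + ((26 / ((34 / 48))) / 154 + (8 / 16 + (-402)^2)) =4234738203 / 26180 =161754.71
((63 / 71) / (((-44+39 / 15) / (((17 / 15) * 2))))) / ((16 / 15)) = -595 / 13064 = -0.05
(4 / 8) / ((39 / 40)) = 20 / 39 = 0.51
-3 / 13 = -0.23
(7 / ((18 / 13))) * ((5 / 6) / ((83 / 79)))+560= 5055785 / 8964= 564.01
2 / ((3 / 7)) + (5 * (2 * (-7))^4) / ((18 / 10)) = 960442 / 9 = 106715.78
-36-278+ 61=-253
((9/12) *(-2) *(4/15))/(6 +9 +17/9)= -0.02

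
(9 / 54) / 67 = 1 / 402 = 0.00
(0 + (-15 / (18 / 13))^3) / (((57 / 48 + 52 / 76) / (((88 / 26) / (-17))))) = 35321000 / 261171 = 135.24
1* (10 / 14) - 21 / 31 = 8 / 217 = 0.04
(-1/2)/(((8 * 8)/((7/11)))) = -7/1408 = -0.00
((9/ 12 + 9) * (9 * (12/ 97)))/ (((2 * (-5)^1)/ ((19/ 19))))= -1053/ 970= -1.09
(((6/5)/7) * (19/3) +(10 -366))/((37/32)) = -397504/1295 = -306.95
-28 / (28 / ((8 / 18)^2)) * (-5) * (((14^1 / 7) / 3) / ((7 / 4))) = 640 / 1701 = 0.38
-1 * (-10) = 10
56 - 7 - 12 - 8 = 29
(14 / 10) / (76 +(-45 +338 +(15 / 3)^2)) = 7 / 1970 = 0.00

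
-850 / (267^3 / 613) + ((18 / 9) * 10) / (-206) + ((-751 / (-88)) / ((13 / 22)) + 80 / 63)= 11123823065213 / 713628839196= 15.59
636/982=318/491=0.65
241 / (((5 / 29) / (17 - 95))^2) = 1233111204 / 25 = 49324448.16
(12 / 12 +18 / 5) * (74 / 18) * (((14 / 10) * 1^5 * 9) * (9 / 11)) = 53613 / 275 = 194.96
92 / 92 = 1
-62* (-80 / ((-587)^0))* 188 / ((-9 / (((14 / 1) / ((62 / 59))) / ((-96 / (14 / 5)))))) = 1087016 / 27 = 40259.85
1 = 1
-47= -47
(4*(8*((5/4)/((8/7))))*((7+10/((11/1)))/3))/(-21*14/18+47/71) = -216195/36718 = -5.89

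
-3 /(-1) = 3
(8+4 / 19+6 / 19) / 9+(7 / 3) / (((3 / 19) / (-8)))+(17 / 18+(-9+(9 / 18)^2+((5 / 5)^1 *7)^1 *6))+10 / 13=-731911 / 8892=-82.31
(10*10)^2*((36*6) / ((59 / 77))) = 166320000 / 59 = 2818983.05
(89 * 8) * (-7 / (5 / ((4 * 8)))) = -159488 / 5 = -31897.60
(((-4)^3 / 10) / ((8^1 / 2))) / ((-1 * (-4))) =-0.40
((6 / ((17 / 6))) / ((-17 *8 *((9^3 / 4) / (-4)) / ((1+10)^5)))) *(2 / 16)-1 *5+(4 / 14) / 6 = 315845 / 163863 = 1.93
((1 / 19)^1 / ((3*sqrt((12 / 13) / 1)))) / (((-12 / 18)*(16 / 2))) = -sqrt(39) / 1824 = -0.00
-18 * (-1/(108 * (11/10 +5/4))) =10/141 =0.07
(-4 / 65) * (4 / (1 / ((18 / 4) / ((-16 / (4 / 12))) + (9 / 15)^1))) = -81 / 650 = -0.12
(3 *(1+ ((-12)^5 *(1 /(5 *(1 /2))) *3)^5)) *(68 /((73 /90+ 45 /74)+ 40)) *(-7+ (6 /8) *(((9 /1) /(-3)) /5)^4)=2174037904728798238893903131237216216517 /26938671875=80703232691526231335185420000.00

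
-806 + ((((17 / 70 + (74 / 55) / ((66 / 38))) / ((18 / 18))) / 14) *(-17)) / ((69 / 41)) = -3960429059 / 4909212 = -806.73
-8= -8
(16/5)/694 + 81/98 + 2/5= 209331/170030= 1.23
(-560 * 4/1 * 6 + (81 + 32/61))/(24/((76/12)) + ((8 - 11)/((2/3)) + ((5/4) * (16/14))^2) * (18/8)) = 6069129416/792207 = 7661.04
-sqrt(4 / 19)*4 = -8*sqrt(19) / 19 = -1.84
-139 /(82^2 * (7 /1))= -139 /47068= -0.00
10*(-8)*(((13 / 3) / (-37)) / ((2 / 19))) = 9880 / 111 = 89.01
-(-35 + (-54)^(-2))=102059/2916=35.00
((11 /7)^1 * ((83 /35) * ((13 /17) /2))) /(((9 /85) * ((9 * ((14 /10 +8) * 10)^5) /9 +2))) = 11869 /6473033479332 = 0.00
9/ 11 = 0.82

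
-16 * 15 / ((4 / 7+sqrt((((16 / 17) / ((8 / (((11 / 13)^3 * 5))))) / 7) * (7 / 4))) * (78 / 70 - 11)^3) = 0.29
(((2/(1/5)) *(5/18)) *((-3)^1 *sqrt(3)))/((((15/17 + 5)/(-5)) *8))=85 *sqrt(3)/96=1.53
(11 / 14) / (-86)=-11 / 1204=-0.01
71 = 71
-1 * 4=-4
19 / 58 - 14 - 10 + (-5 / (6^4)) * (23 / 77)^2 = -5275131721 / 222835536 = -23.67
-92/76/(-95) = 23/1805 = 0.01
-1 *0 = 0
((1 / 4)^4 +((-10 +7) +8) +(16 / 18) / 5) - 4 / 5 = 50477 / 11520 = 4.38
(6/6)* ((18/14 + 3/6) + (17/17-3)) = -0.21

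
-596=-596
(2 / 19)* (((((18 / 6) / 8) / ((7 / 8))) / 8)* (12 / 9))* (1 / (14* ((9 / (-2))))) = -1 / 8379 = -0.00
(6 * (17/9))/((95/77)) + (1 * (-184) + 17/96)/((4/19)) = -31517731/36480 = -863.97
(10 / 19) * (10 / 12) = 25 / 57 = 0.44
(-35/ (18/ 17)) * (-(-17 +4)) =-7735/ 18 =-429.72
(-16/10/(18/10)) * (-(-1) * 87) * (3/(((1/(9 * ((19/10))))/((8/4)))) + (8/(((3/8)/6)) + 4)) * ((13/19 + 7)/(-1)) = 13243952/95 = 139410.02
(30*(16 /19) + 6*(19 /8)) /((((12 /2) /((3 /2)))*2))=3003 /608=4.94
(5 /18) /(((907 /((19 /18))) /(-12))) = -95 /24489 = -0.00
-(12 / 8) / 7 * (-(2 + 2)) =6 / 7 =0.86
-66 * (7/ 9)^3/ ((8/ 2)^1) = -3773/ 486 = -7.76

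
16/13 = 1.23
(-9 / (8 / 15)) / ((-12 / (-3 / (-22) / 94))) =135 / 66176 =0.00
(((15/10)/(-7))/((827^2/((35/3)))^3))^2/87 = 37515625/2884897434312924335930002123763988413148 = 0.00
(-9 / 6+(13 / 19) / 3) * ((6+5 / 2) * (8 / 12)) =-2465 / 342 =-7.21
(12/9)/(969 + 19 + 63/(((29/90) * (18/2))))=58/43923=0.00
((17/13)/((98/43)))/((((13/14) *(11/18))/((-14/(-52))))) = 6579/24167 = 0.27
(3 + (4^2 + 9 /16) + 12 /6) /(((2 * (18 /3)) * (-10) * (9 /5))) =-115 /1152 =-0.10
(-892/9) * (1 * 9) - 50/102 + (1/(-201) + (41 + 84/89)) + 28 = -822.55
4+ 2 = 6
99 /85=1.16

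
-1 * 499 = -499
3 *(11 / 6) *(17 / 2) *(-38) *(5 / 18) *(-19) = 337535 / 36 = 9375.97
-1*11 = -11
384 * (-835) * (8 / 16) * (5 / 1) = -801600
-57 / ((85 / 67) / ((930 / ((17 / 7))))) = -4972338 / 289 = -17205.32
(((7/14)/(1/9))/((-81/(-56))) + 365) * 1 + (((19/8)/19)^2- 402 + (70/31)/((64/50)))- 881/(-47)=-11215891/839232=-13.36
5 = 5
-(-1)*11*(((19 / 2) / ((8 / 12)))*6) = 1881 / 2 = 940.50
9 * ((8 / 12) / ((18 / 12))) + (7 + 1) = 12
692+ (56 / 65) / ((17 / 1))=692.05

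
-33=-33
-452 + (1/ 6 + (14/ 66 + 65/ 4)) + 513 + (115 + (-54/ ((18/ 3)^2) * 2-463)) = -36085/ 132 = -273.37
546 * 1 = 546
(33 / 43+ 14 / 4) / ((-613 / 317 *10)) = -116339 / 527180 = -0.22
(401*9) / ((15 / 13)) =15639 / 5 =3127.80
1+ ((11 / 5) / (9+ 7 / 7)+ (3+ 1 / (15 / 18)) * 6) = 1321 / 50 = 26.42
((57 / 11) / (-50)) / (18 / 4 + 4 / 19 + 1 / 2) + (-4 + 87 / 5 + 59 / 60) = 521393 / 36300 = 14.36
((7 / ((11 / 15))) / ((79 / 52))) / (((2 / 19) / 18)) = 933660 / 869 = 1074.41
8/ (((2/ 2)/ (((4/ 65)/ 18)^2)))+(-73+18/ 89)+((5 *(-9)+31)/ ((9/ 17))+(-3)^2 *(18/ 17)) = -46452014059/ 517786425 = -89.71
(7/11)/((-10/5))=-7/22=-0.32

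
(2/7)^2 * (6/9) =8/147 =0.05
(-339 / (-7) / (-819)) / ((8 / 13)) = -113 / 1176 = -0.10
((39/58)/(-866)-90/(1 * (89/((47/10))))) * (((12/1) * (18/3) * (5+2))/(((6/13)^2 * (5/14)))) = -35194109223/1117573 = -31491.55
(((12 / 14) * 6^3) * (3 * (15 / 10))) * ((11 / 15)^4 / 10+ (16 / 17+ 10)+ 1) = 3708635292 / 371875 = 9972.80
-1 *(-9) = 9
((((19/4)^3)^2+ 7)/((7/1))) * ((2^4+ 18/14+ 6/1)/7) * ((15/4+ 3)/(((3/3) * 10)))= 207175107753/56197120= 3686.58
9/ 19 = 0.47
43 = 43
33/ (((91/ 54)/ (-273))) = -5346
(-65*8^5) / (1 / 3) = -6389760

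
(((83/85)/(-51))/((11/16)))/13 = -1328/619905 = -0.00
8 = 8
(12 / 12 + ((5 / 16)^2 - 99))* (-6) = 75189 / 128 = 587.41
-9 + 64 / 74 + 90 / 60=-491 / 74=-6.64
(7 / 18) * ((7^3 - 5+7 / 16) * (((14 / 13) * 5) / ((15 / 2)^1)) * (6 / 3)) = 88445 / 468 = 188.99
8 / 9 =0.89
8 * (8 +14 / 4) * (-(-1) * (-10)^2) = 9200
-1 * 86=-86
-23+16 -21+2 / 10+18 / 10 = -26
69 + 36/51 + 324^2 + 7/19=33929882/323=105046.07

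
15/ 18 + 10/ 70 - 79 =-3277/ 42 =-78.02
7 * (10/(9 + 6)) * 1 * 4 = 56/3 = 18.67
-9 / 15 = -0.60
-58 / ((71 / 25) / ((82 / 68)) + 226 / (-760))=-4518200 / 160299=-28.19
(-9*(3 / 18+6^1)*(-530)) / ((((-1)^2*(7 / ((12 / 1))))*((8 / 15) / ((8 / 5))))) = 1058940 / 7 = 151277.14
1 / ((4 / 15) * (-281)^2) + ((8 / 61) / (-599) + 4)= 4.00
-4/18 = -2/9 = -0.22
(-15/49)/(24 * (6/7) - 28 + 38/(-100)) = 250/6377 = 0.04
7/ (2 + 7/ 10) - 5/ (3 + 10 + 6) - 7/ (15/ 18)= -15571/ 2565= -6.07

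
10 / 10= 1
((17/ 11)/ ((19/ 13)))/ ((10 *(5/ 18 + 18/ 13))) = 25857/ 406505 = 0.06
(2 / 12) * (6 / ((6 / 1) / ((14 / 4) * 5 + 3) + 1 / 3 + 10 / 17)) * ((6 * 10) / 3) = 41820 / 2539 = 16.47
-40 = -40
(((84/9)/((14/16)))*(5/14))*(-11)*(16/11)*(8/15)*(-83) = 169984/63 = 2698.16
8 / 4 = 2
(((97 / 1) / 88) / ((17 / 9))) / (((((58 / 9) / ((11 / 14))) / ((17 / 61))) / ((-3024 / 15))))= -70713 / 17690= -4.00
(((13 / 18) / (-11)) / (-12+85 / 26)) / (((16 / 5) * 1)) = 845 / 359568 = 0.00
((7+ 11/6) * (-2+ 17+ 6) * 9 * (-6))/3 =-3339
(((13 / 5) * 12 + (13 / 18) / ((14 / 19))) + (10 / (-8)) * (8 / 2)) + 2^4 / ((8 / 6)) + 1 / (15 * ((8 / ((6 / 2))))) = 98797 / 2520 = 39.21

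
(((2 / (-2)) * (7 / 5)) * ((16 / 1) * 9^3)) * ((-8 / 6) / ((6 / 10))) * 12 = 435456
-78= -78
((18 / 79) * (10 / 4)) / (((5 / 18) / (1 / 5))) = 0.41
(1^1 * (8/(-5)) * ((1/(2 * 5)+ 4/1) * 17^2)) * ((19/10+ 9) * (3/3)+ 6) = -4004962/125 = -32039.70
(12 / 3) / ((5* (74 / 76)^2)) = 5776 / 6845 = 0.84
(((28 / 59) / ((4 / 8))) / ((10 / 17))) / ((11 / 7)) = 1.03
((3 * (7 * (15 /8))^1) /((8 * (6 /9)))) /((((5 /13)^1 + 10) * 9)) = 91 /1152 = 0.08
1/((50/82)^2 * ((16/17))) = 28577/10000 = 2.86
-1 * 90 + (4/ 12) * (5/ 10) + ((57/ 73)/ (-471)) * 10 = -6178619/ 68766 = -89.85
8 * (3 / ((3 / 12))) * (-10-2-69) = -7776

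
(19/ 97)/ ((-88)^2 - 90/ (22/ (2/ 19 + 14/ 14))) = 3971/ 156902447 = 0.00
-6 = -6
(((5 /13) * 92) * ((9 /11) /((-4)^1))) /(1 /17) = -17595 /143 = -123.04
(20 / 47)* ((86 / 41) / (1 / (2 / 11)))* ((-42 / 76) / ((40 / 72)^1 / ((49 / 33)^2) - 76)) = 86724120 / 73247272153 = 0.00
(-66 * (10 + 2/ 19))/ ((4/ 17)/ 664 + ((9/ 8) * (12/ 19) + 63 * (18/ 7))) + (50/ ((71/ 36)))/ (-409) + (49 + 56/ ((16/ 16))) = 290305258653/ 2878897421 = 100.84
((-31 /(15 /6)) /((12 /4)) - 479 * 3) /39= -36.95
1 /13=0.08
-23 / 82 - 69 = -5681 / 82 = -69.28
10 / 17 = 0.59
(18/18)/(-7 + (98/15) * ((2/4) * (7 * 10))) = 0.00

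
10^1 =10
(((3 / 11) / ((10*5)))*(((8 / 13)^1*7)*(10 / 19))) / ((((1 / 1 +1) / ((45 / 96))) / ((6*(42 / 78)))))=1323 / 141284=0.01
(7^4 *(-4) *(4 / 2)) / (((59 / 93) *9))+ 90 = -579518 / 177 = -3274.11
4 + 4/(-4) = 3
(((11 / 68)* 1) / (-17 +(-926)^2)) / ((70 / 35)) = 11 / 116614424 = 0.00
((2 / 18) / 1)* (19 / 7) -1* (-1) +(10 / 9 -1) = 89 / 63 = 1.41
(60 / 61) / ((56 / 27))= 405 / 854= 0.47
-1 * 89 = -89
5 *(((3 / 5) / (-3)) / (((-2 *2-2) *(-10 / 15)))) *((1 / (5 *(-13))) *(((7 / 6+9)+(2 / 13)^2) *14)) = 72331 / 131820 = 0.55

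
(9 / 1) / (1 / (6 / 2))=27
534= 534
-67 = -67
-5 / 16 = -0.31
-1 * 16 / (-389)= 16 / 389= 0.04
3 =3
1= 1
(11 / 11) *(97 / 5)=97 / 5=19.40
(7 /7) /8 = 1 /8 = 0.12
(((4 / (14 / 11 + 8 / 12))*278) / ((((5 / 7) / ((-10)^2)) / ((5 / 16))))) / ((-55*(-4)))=14595 / 128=114.02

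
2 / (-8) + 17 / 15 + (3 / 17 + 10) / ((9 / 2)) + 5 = 8.14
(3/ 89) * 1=3/ 89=0.03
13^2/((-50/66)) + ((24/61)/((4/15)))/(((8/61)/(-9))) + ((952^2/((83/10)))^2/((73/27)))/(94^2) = 55407588675472191/111089947300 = 498763.30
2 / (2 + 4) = 1 / 3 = 0.33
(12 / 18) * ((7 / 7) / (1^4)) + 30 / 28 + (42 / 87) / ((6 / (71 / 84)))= 13199 / 7308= 1.81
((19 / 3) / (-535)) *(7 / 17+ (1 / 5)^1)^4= -138920704 / 83782003125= -0.00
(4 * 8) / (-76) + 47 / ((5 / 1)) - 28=-1807 / 95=-19.02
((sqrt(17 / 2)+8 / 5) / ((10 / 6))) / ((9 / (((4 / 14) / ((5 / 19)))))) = 304 / 2625+19 * sqrt(34) / 525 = 0.33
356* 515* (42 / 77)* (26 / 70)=2860104 / 77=37144.21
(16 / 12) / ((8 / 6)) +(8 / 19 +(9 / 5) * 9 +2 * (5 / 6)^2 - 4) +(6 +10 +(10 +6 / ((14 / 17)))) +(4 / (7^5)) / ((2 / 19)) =1388080679 / 28739970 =48.30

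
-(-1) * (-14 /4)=-7 /2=-3.50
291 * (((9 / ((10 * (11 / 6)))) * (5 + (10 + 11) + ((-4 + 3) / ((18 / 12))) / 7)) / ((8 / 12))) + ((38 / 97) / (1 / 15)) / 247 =2694899694 / 485485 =5550.94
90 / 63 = 10 / 7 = 1.43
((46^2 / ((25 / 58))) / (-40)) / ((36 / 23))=-352843 / 4500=-78.41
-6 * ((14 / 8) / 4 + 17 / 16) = -9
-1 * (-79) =79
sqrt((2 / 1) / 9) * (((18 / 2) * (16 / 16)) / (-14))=-3 * sqrt(2) / 14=-0.30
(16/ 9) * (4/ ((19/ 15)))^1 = 320/ 57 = 5.61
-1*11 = -11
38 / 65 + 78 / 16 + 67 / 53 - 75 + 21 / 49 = -13089171 / 192920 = -67.85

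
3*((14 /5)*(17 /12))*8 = 476 /5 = 95.20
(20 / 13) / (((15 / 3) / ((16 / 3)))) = 64 / 39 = 1.64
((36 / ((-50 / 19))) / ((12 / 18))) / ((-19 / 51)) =55.08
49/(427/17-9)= 833/274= 3.04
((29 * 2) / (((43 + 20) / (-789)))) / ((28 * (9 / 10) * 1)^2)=-190675 / 166698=-1.14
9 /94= 0.10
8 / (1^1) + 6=14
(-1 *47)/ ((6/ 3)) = -47/ 2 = -23.50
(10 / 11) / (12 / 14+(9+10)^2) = 70 / 27863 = 0.00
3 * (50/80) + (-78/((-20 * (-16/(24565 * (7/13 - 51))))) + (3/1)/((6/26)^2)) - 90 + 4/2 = 7250873/24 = 302119.71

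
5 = 5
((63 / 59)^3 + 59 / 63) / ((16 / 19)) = 264768059 / 103511016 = 2.56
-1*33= -33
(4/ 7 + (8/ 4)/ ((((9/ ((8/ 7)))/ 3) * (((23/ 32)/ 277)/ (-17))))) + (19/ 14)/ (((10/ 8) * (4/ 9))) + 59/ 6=-12024013/ 2415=-4978.89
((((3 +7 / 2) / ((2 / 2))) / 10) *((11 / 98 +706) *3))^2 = 7283310935121 / 3841600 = 1895905.60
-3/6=-1/2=-0.50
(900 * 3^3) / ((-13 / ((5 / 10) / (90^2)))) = -3 / 26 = -0.12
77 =77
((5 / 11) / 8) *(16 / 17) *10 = 100 / 187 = 0.53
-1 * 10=-10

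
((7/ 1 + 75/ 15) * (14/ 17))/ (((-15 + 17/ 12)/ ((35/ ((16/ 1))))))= -4410/ 2771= -1.59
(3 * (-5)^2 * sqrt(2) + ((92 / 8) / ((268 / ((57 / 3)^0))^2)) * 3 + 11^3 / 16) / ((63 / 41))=489941267 / 9049824 + 1025 * sqrt(2) / 21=123.17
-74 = -74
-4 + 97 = 93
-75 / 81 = -25 / 27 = -0.93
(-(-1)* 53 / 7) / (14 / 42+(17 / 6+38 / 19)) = 1.47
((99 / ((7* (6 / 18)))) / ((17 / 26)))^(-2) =14161 / 59629284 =0.00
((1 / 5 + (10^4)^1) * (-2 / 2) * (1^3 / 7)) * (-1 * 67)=478581 / 5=95716.20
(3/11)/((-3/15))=-15/11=-1.36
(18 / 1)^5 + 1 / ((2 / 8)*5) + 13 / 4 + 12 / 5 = 37791489 / 20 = 1889574.45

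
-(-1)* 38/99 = 38/99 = 0.38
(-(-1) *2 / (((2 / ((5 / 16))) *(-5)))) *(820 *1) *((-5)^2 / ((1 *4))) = -320.31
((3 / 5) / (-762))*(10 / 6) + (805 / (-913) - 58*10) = -404123803 / 695706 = -580.88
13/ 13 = 1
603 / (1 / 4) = 2412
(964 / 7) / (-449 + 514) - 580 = -262936 / 455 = -577.88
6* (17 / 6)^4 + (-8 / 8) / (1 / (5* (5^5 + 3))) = -3294719 / 216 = -15253.33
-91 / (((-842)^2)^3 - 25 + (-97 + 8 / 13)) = -1183 / 4632505048711087894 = -0.00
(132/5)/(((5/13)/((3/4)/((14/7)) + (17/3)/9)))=31031/450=68.96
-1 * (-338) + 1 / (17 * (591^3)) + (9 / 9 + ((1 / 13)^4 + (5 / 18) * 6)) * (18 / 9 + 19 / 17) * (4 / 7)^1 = 240470188089417253 / 701589067886889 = 342.75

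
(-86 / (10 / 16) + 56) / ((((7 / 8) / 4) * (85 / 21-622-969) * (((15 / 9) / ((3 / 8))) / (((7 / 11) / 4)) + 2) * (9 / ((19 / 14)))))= 4896 / 4135055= 0.00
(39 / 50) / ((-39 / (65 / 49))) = -13 / 490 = -0.03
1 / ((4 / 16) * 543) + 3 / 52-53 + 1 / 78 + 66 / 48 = -970323 / 18824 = -51.55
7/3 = 2.33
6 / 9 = 2 / 3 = 0.67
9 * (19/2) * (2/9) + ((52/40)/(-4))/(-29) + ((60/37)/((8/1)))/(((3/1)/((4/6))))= 2453683/128760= 19.06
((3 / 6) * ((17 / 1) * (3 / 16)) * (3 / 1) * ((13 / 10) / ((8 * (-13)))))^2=23409 / 6553600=0.00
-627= -627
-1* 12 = -12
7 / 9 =0.78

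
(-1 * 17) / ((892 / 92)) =-391 / 223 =-1.75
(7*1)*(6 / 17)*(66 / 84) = 33 / 17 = 1.94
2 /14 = 1 /7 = 0.14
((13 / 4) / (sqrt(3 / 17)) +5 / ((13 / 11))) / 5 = 11 / 13 +13 * sqrt(51) / 60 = 2.39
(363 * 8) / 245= 2904 / 245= 11.85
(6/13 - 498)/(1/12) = -77616/13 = -5970.46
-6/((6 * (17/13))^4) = -28561/18040536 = -0.00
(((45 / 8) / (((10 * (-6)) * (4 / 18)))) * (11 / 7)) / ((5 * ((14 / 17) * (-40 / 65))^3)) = 3205776717 / 3147038720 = 1.02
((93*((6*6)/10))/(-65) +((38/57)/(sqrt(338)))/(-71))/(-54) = 0.10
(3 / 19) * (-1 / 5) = -3 / 95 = -0.03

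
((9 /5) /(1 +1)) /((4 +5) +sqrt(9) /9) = 27 /280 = 0.10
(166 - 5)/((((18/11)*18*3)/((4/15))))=1771/3645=0.49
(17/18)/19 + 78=26693/342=78.05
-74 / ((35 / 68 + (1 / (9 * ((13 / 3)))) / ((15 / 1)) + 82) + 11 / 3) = -2943720 / 3428363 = -0.86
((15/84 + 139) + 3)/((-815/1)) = -3981/22820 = -0.17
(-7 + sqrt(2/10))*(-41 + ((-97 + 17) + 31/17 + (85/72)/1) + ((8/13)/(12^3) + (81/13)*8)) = 5693065/11934 -162659*sqrt(5)/11934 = 446.57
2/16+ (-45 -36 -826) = -7255/8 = -906.88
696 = 696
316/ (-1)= -316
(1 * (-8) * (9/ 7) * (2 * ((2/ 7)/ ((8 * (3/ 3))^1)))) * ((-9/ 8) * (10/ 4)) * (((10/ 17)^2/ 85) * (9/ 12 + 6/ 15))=9315/ 962948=0.01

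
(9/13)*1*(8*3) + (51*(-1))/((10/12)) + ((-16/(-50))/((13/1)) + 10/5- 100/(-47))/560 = -14665899/329000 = -44.58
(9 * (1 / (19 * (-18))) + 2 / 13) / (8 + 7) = 21 / 2470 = 0.01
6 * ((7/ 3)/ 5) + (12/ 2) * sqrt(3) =14/ 5 + 6 * sqrt(3) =13.19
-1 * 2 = -2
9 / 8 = 1.12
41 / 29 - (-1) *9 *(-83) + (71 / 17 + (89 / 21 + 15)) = -7476643 / 10353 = -722.17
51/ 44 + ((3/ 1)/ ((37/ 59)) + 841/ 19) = 1552973/ 30932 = 50.21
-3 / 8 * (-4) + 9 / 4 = 15 / 4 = 3.75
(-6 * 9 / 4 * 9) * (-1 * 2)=243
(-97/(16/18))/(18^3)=-97/5184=-0.02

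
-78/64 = -39/32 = -1.22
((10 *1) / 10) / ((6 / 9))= 3 / 2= 1.50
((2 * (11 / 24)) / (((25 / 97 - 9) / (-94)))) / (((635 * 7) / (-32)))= -50149 / 706755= -0.07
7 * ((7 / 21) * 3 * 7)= 49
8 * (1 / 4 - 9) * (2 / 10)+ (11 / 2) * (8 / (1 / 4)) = 162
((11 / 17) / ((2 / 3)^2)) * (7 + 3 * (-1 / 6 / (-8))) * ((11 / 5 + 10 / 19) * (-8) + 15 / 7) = -146314773 / 723520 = -202.23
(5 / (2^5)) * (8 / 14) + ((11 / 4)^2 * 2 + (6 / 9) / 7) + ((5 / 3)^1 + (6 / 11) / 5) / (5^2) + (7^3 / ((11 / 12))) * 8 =173760227 / 57750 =3008.84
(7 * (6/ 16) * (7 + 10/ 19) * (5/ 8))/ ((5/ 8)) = 3003/ 152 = 19.76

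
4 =4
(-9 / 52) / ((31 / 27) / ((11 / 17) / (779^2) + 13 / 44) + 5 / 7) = -228125098845 / 6063468857212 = -0.04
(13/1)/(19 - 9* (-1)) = 13/28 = 0.46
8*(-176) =-1408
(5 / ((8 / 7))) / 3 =35 / 24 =1.46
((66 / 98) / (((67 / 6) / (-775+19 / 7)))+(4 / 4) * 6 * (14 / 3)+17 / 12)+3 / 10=-23248157 / 1378860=-16.86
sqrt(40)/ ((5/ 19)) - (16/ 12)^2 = -16/ 9+38 * sqrt(10)/ 5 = 22.26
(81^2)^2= 43046721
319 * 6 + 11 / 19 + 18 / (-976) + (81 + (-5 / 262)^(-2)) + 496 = 1214010893 / 231800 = 5237.32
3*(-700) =-2100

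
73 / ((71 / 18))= 1314 / 71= 18.51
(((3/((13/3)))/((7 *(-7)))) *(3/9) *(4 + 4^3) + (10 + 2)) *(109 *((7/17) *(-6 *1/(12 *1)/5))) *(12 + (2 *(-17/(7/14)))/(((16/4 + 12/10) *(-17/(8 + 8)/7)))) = -103478496/20111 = -5145.37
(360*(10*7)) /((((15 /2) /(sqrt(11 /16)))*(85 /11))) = 1848*sqrt(11) /17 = 360.54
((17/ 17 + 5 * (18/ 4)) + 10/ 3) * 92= 7406/ 3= 2468.67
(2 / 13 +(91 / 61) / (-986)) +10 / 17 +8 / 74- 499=-14411630369 / 28930226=-498.15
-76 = -76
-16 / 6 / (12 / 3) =-0.67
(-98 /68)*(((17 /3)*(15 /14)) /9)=-35 /36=-0.97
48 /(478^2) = 12 /57121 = 0.00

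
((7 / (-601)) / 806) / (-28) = 1 / 1937624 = 0.00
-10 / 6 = -5 / 3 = -1.67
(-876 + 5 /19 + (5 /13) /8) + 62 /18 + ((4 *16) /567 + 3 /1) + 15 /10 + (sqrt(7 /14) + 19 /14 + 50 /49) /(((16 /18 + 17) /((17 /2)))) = -1094115962951 /1262681784 + 153 *sqrt(2) /644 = -866.17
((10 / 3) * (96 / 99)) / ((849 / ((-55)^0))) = 320 / 84051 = 0.00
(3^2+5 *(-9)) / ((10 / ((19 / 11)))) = -342 / 55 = -6.22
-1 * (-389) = 389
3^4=81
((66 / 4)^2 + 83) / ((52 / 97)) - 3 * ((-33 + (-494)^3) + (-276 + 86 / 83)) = 6243748971463 / 17264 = 361662938.57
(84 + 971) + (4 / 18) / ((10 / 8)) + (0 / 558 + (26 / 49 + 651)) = 3763292 / 2205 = 1706.71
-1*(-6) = 6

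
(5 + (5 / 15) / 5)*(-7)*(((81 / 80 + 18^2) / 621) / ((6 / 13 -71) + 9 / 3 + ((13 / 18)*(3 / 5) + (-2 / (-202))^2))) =0.28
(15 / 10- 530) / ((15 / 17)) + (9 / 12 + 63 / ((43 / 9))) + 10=-1483579 / 2580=-575.03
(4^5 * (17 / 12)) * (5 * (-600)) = -4352000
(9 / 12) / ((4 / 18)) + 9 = 12.38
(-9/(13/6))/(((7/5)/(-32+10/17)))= 144180/1547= 93.20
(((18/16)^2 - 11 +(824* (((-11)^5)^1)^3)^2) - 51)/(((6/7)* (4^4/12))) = 5307780959003898948395550487218272896439/8192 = 647922480347155633349066200000000000.00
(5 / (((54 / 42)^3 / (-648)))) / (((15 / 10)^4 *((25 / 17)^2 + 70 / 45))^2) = -293352478720 / 68182087689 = -4.30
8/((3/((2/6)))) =0.89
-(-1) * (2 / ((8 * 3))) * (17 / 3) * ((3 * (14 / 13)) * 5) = 595 / 78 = 7.63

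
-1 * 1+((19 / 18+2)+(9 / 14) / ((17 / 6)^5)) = 368372819 / 178901982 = 2.06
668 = 668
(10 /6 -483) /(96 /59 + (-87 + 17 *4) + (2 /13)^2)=14398124 /518967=27.74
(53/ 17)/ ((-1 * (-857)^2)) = -53/ 12485633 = -0.00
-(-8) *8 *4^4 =16384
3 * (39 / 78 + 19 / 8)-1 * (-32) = 325 / 8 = 40.62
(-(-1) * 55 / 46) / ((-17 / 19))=-1.34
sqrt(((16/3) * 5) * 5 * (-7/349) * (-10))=20 * sqrt(73290)/1047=5.17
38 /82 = 19 /41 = 0.46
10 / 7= 1.43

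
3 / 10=0.30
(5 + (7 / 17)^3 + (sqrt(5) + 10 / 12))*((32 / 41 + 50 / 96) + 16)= 140.82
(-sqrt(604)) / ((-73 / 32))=64*sqrt(151) / 73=10.77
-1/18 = -0.06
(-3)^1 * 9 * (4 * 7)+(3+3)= -750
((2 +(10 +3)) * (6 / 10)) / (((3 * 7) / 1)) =3 / 7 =0.43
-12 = -12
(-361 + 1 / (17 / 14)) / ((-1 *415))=6123 / 7055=0.87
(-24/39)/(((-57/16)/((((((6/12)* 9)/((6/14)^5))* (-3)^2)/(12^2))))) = 67228/20007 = 3.36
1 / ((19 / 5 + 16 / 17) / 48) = 4080 / 403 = 10.12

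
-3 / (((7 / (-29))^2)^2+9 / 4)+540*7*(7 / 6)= 28105849158 / 6375133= 4408.67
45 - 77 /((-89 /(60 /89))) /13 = 45.04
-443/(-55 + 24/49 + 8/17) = 369019/45015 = 8.20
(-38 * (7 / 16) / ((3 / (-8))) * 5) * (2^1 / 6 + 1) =2660 / 9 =295.56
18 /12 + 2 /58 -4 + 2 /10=-657 /290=-2.27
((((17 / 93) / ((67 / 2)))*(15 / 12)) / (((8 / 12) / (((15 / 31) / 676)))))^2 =1625625 / 30311662399592704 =0.00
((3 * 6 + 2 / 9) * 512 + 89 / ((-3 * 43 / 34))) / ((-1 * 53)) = -3601546 / 20511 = -175.59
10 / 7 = 1.43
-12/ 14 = -6/ 7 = -0.86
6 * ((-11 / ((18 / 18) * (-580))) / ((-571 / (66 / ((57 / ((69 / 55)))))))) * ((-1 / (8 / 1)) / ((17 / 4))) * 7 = 15939 / 267427850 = 0.00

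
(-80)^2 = 6400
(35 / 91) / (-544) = -5 / 7072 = -0.00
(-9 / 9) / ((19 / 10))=-10 / 19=-0.53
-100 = -100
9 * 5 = 45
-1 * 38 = -38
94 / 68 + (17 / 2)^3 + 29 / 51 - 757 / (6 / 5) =-2007 / 136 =-14.76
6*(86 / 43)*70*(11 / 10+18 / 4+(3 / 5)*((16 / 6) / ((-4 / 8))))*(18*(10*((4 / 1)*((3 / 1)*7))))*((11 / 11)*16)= 487710720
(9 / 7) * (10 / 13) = 90 / 91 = 0.99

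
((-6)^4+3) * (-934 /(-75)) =16176.88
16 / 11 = 1.45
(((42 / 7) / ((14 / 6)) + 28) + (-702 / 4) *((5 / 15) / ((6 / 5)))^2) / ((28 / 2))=2861 / 2352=1.22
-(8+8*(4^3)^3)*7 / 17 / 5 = -2936024 / 17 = -172707.29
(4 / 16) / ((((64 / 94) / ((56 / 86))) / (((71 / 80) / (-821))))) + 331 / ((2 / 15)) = 224357602241 / 90375680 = 2482.50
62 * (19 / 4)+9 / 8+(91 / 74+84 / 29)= 2573065 / 8584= 299.75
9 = 9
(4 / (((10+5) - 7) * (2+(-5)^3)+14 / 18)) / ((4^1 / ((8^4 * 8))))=-294912 / 8849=-33.33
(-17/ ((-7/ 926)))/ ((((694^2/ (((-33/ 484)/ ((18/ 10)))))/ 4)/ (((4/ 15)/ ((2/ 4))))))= -31484/ 83443437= -0.00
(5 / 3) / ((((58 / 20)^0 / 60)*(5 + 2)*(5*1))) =20 / 7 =2.86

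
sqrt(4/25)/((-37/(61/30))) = -61/2775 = -0.02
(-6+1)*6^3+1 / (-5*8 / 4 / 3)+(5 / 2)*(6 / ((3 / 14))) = -10103 / 10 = -1010.30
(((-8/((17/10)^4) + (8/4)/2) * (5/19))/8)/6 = 17605/76171152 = 0.00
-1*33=-33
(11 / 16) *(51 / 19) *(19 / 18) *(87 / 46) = 5423 / 1472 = 3.68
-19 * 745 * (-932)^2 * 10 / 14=-61476863600 / 7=-8782409085.71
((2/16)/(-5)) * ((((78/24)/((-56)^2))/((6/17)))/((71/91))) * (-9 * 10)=8619/1017856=0.01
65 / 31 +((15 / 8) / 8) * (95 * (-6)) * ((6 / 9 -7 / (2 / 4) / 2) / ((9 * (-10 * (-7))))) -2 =59987 / 41664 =1.44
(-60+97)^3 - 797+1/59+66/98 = 144135692/2891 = 49856.69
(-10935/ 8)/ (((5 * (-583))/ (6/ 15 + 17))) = 190269/ 23320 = 8.16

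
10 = 10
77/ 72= 1.07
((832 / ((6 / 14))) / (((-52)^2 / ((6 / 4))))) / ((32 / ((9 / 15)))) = 21 / 1040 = 0.02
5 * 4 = 20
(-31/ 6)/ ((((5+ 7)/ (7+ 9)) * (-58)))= 31/ 261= 0.12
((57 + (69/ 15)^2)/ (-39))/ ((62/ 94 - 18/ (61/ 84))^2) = -16061272306/ 4665281330775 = -0.00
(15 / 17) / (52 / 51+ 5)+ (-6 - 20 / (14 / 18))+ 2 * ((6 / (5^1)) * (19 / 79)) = -26306433 / 848855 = -30.99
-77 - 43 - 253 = -373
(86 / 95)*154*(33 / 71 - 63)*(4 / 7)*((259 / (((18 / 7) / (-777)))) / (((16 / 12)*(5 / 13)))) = 5127964649808 / 6745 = 760261623.40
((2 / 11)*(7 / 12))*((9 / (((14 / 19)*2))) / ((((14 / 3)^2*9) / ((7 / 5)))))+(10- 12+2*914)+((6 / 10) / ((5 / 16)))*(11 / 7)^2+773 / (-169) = 133078258659 / 72872800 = 1826.17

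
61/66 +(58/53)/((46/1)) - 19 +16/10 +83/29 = -158537447/11665830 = -13.59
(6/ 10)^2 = 9/ 25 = 0.36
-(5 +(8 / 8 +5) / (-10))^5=-5153632 / 3125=-1649.16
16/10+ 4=28/5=5.60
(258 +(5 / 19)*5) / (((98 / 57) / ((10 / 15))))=4927 / 49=100.55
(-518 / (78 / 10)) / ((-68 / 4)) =2590 / 663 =3.91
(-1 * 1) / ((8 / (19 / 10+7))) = -89 / 80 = -1.11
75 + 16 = 91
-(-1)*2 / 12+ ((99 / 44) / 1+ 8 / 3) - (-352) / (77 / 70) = 3901 / 12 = 325.08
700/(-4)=-175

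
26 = 26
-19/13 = -1.46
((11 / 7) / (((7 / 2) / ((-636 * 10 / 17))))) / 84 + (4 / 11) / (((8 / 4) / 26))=174952 / 64141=2.73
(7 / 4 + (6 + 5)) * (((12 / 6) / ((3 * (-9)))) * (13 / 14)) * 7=-221 / 36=-6.14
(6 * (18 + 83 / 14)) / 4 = 1005 / 28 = 35.89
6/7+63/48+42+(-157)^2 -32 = 2762051/112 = 24661.17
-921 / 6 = -153.50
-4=-4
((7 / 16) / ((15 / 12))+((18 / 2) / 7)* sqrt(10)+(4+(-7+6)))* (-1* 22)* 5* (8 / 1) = -7920* sqrt(10) / 7 - 2948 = -6525.89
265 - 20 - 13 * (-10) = 375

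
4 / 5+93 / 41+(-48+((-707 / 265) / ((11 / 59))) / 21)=-16354358 / 358545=-45.61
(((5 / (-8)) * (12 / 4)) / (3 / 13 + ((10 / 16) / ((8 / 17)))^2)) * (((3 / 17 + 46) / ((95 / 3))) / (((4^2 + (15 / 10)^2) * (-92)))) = 47024640 / 57601115521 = 0.00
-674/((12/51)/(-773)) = 2214258.50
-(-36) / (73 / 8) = 288 / 73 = 3.95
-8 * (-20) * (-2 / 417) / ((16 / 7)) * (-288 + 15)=12740 / 139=91.65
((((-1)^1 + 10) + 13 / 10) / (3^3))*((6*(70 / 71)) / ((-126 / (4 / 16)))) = -103 / 23004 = -0.00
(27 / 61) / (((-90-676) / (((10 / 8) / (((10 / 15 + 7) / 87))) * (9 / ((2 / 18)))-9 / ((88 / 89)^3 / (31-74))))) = -655659319743 / 732376595456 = -0.90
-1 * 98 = -98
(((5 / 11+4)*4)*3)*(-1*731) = -429828 / 11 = -39075.27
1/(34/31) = 31/34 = 0.91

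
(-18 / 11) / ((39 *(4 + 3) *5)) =-6 / 5005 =-0.00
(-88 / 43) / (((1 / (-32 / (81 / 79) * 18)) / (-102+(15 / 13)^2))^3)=-2074353697628906101669888 / 5603925249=-370160843597809.76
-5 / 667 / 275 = -1 / 36685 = -0.00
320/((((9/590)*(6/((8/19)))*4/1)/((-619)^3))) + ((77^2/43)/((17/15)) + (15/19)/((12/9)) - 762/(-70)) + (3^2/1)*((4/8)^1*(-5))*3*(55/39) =-59574814915988607139/682505460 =-87288407796.75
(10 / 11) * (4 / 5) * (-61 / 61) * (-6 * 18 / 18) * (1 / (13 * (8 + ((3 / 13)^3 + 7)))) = 1352 / 60467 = 0.02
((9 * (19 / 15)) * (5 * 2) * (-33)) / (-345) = 1254 / 115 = 10.90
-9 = -9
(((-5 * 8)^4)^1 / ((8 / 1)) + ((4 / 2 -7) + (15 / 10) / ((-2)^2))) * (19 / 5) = 48639297 / 40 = 1215982.42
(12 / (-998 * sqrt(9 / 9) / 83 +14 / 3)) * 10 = -3735 / 229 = -16.31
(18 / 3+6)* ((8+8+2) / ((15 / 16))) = 1152 / 5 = 230.40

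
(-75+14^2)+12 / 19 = 2311 / 19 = 121.63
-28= -28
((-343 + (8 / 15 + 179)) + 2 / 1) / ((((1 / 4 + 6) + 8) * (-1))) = 11.33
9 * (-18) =-162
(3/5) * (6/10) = 9/25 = 0.36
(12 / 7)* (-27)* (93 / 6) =-5022 / 7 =-717.43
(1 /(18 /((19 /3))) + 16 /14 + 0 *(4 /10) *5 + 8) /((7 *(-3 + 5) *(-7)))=-0.10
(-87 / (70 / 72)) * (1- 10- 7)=1431.77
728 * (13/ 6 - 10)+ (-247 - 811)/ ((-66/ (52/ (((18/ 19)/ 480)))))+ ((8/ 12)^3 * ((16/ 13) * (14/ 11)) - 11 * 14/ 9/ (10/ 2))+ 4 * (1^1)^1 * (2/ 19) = 152821412606/ 366795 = 416639.85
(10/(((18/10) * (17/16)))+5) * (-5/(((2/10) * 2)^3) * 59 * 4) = -57709375/306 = -188592.73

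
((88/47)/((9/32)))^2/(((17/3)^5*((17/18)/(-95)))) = -40680161280/53319889921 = -0.76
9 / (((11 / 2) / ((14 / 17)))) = 252 / 187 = 1.35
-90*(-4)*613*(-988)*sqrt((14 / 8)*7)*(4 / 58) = -1526222880 / 29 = -52628375.17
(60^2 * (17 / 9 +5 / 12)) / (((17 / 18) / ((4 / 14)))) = 298800 / 119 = 2510.92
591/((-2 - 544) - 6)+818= 150315/184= 816.93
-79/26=-3.04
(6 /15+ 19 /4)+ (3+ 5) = 263 /20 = 13.15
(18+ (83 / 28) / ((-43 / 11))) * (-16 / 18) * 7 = -41518 / 387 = -107.28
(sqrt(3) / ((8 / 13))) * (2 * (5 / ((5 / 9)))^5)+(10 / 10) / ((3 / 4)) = 4 / 3+767637 * sqrt(3) / 4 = 332397.90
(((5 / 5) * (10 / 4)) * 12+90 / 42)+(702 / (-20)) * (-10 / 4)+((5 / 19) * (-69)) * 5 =15483 / 532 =29.10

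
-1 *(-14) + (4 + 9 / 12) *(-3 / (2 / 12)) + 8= -127 / 2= -63.50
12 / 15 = 4 / 5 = 0.80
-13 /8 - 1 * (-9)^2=-661 /8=-82.62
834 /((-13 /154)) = -128436 /13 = -9879.69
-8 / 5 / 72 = -0.02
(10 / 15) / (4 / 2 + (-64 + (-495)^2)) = 2 / 734889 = 0.00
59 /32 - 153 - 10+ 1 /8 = -5153 /32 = -161.03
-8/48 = -1/6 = -0.17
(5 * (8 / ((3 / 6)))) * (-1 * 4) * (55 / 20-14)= 3600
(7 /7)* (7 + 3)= 10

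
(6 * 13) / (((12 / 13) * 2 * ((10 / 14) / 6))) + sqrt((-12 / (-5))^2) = 3573 / 10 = 357.30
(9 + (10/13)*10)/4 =217/52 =4.17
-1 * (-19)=19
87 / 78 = 29 / 26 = 1.12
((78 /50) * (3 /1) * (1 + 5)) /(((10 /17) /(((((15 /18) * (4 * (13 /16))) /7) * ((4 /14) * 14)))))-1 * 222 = -51843 /350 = -148.12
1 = 1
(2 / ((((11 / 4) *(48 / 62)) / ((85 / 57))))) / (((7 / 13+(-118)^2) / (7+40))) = 1609985 / 340496739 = 0.00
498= 498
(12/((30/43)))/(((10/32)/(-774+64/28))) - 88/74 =-275034324/6475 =-42476.34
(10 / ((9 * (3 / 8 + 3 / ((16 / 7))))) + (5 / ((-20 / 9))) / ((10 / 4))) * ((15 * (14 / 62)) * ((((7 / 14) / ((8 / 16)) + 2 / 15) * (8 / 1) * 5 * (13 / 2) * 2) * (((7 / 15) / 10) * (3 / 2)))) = -33.75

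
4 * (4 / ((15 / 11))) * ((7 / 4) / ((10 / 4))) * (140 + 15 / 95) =1640408 / 1425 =1151.16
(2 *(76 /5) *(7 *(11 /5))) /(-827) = -11704 /20675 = -0.57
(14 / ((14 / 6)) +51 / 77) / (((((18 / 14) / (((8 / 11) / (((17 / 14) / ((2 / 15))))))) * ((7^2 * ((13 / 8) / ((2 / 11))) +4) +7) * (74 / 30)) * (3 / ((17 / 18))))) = 0.00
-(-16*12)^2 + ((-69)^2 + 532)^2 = 27978985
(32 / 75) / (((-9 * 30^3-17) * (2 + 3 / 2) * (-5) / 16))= 1024 / 637919625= 0.00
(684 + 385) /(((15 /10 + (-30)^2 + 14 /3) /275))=1763850 /5437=324.42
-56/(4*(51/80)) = -1120/51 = -21.96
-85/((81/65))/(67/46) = -254150/5427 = -46.83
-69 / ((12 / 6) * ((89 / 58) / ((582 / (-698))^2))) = -169446681 / 10840289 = -15.63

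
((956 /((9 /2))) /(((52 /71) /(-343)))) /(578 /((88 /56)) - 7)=-2613226 /9477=-275.74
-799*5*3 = -11985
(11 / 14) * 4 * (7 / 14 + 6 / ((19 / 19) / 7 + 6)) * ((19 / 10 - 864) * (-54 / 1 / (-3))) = -108391833 / 1505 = -72021.15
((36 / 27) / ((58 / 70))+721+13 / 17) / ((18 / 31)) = 16582985 / 13311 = 1245.81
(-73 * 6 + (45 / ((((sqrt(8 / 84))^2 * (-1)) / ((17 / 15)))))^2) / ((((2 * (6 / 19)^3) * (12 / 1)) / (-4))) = -2618512417 / 1728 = -1515342.83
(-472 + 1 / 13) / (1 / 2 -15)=12270 / 377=32.55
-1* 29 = -29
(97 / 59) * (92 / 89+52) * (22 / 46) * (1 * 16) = 1365760 / 2047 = 667.20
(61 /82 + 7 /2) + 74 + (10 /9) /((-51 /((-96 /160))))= 490906 /6273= 78.26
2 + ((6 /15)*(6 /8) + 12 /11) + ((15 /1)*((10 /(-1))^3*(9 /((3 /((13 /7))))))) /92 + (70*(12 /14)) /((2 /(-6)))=-19215247 /17710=-1084.99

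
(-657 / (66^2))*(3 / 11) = -219 / 5324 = -0.04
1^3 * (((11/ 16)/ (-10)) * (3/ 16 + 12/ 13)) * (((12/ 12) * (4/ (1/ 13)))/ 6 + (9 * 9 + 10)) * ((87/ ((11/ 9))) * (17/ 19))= -23573781/ 48640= -484.66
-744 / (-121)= 744 / 121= 6.15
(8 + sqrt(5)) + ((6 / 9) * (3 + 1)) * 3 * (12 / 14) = sqrt(5) + 104 / 7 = 17.09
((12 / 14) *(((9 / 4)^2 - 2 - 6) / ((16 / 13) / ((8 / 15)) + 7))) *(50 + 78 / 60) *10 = -940329 / 6776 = -138.77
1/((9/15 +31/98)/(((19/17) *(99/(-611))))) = -921690/4663763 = -0.20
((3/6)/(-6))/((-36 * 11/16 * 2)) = 1/594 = 0.00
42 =42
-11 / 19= -0.58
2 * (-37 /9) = -74 /9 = -8.22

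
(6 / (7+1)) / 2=3 / 8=0.38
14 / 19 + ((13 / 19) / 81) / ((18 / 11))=20555 / 27702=0.74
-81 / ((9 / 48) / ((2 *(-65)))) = 56160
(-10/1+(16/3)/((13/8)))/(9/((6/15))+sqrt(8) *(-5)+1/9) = -639804/1311037-282960 *sqrt(2)/1311037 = -0.79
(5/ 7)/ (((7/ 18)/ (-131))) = -11790/ 49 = -240.61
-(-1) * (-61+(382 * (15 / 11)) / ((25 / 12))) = 10397 / 55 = 189.04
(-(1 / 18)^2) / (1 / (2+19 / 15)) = -49 / 4860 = -0.01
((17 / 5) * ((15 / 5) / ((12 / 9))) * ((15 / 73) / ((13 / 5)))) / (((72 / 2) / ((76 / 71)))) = 4845 / 269516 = 0.02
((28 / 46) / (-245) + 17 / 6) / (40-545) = -13673 / 2439150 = -0.01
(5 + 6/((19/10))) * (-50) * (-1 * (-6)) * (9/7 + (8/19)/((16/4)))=-8602500/2527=-3404.23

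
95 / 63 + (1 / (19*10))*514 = 25216 / 5985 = 4.21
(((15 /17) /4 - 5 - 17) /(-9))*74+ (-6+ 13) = 56939 /306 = 186.08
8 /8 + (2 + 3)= 6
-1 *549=-549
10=10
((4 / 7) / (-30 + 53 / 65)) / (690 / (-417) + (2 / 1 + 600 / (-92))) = 415610 / 131103567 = 0.00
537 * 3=1611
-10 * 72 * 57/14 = -20520/7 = -2931.43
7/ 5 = 1.40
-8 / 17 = -0.47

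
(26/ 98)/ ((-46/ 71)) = -923/ 2254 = -0.41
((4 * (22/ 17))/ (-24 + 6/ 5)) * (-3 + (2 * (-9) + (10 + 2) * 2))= -220/ 323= -0.68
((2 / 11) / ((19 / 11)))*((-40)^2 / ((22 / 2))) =15.31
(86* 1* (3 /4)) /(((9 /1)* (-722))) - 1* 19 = -82351 /4332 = -19.01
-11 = -11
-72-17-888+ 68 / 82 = -40023 / 41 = -976.17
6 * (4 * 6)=144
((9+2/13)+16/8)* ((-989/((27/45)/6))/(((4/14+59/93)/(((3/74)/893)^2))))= -4201049475/17002255423894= -0.00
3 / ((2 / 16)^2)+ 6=198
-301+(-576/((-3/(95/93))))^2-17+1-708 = 35981375/961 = 37441.60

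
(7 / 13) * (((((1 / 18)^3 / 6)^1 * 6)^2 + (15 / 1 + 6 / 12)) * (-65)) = -18451631555 / 34012224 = -542.50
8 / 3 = 2.67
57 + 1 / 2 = 115 / 2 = 57.50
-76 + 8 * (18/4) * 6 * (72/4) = 3812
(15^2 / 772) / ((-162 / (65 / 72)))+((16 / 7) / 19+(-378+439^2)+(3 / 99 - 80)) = 192263.15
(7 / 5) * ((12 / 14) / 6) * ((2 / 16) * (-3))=-3 / 40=-0.08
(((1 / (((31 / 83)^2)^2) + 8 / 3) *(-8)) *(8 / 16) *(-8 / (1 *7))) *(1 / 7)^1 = 684631456 / 19393941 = 35.30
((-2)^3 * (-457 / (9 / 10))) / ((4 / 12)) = 36560 / 3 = 12186.67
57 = 57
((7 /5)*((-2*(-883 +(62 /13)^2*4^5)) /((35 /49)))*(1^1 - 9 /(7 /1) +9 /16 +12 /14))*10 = -996055.85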